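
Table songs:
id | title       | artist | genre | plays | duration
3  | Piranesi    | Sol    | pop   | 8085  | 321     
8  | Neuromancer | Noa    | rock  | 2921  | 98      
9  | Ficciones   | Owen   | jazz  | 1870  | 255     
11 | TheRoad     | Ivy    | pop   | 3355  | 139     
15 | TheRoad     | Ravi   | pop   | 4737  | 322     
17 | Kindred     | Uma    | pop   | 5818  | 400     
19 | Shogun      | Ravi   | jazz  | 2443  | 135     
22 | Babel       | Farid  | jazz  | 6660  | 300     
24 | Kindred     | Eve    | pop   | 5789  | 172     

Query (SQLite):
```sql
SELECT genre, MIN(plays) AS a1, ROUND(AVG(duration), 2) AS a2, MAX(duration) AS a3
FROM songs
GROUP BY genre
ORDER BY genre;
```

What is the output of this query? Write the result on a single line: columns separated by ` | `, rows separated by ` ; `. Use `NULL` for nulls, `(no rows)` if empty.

jazz | 1870 | 230 | 300 ; pop | 3355 | 270.8 | 400 ; rock | 2921 | 98 | 98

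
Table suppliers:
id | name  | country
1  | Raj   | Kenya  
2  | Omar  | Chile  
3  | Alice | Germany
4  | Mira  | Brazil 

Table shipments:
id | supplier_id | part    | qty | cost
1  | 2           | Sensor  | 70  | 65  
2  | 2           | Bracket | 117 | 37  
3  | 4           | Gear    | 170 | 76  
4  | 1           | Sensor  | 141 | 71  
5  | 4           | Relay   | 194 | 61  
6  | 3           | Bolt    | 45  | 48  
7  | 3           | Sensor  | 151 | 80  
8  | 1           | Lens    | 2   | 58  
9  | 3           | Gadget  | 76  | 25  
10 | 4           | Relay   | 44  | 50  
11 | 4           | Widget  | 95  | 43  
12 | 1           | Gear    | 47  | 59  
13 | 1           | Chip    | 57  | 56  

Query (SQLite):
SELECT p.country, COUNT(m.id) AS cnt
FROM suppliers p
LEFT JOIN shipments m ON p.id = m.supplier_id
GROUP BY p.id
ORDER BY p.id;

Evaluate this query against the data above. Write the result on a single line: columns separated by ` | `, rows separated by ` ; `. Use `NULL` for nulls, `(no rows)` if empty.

Kenya | 4 ; Chile | 2 ; Germany | 3 ; Brazil | 4

LEFT JOIN keeps every suppliers row; unmatched ones get NULL for shipments columns.
Group by suppliers.id and compute COUNT(m.id). COUNT(col) of an all-NULL group is 0.
  1: ids {4, 8, 12, 13} → COUNT(m.id)=4
  2: ids {1, 2} → COUNT(m.id)=2
  3: ids {6, 7, 9} → COUNT(m.id)=3
  4: ids {3, 5, 10, 11} → COUNT(m.id)=4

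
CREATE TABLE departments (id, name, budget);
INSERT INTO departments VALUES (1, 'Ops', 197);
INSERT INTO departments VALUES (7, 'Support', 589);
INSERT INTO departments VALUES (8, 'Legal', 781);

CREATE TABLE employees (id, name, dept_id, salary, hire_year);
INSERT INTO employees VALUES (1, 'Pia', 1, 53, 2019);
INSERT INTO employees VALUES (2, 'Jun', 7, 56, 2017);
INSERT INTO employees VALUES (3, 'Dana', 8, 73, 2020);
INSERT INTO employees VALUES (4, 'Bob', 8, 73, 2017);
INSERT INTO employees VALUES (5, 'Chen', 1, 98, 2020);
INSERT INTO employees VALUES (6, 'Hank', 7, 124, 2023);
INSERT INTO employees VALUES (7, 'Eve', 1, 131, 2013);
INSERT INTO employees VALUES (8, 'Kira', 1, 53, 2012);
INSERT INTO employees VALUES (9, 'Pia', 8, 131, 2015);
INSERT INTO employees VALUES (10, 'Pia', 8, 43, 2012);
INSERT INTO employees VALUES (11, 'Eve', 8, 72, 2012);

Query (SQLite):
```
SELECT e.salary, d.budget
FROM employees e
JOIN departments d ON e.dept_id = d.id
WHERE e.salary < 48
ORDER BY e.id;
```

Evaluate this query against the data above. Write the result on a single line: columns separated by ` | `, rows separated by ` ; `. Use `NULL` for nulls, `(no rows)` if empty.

Each employees row matches the departments row where dept_id = departments.id.
Then keep rows with e.salary < 48.

43 | 781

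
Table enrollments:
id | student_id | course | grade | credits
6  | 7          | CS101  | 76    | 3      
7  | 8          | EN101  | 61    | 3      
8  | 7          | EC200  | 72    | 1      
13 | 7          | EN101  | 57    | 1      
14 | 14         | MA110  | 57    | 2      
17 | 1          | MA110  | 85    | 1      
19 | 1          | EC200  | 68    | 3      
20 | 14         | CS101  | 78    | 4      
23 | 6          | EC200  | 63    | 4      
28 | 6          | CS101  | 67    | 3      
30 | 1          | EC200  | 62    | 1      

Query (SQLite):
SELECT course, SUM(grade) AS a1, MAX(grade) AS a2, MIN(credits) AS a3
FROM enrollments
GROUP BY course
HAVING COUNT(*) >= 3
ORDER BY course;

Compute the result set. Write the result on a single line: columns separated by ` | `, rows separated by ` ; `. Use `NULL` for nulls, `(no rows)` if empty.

Group enrollments by course.
Per group compute: SUM(grade), MAX(grade), MIN(credits).
HAVING: drop groups with fewer than 3 rows.
  CS101: ids {6, 20, 28} → SUM(grade)=221, MAX(grade)=78, MIN(credits)=3
  EC200: ids {8, 19, 23, 30} → SUM(grade)=265, MAX(grade)=72, MIN(credits)=1
  EN101: ids {7, 13} → SUM(grade)=118, MAX(grade)=61, MIN(credits)=1
  MA110: ids {14, 17} → SUM(grade)=142, MAX(grade)=85, MIN(credits)=1

CS101 | 221 | 78 | 3 ; EC200 | 265 | 72 | 1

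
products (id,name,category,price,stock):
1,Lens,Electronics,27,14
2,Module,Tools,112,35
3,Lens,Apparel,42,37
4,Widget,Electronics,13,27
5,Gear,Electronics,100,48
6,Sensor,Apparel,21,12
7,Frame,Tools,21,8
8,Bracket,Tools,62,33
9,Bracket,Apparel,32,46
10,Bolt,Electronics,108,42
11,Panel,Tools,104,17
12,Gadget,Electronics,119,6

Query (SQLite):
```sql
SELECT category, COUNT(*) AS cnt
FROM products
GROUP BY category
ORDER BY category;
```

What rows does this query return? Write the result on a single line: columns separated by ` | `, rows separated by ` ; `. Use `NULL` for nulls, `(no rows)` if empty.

Apparel | 3 ; Electronics | 5 ; Tools | 4

Partition products by category; compute COUNT(*) within each group.
  Apparel: ids {3, 6, 9} → COUNT(*)=3
  Electronics: ids {1, 4, 5, 10, 12} → COUNT(*)=5
  Tools: ids {2, 7, 8, 11} → COUNT(*)=4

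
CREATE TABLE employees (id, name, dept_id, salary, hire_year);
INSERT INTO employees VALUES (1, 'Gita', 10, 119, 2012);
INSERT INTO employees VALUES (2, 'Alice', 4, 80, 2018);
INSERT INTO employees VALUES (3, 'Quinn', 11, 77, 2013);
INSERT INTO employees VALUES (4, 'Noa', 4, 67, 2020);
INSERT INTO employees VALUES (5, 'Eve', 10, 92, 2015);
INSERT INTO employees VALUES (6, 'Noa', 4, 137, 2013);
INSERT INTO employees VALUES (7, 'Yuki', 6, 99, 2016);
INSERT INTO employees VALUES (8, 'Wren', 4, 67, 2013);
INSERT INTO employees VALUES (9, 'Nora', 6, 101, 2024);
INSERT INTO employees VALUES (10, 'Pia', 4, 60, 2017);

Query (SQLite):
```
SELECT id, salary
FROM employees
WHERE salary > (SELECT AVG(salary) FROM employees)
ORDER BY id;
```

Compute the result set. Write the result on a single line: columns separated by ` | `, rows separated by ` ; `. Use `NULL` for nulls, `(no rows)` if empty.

Scalar subquery: AVG(salary) over all employees rows = 89.9.
Keep rows where salary > that value.

1 | 119 ; 5 | 92 ; 6 | 137 ; 7 | 99 ; 9 | 101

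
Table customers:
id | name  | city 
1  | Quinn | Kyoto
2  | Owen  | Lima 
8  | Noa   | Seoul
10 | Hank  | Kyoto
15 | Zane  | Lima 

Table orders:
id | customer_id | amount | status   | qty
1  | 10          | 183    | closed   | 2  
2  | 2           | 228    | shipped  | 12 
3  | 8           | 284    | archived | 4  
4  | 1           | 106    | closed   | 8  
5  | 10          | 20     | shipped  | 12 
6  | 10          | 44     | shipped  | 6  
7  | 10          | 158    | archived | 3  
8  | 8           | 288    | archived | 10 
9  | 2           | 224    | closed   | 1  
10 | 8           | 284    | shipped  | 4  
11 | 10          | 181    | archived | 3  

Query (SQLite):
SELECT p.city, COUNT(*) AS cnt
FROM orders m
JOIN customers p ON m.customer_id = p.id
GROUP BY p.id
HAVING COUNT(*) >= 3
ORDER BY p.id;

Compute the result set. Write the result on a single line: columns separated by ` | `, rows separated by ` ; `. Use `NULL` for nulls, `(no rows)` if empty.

Join each orders row to its customers via customer_id.
Group joined rows by customers.id; compute COUNT(*) per group.
HAVING: keep groups with count ≥ 3.
  1: ids {4} → COUNT(*)=1
  2: ids {2, 9} → COUNT(*)=2
  8: ids {3, 8, 10} → COUNT(*)=3
  10: ids {1, 5, 6, 7, 11} → COUNT(*)=5

Seoul | 3 ; Kyoto | 5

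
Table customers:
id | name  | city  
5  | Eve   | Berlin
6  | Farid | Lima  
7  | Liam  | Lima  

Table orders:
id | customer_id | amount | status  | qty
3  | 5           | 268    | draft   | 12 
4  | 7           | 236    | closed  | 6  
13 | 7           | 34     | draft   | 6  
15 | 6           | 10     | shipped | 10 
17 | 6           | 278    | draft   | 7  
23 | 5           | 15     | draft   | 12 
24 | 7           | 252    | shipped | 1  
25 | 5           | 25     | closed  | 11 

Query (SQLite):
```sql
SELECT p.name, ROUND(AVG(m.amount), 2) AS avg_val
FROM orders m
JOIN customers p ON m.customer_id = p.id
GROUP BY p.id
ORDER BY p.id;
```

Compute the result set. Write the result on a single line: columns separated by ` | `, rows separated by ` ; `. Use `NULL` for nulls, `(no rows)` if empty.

Join each orders row to its customers via customer_id.
Group joined rows by customers.id; compute ROUND(AVG(m.amount), 2) per group.
  5: ids {3, 23, 25} → ROUND(AVG(m.amount), 2)=102.67
  6: ids {15, 17} → ROUND(AVG(m.amount), 2)=144
  7: ids {4, 13, 24} → ROUND(AVG(m.amount), 2)=174

Eve | 102.67 ; Farid | 144 ; Liam | 174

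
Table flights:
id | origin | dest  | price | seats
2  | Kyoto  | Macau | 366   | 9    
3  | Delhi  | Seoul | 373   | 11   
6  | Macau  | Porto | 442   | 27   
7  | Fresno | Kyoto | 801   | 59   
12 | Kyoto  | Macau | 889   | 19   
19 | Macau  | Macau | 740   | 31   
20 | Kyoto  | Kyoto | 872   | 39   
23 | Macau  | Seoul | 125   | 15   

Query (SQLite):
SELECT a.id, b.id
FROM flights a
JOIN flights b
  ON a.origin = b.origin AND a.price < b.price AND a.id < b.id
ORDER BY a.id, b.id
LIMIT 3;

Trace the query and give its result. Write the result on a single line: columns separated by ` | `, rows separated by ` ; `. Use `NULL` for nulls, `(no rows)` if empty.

Pairs (a,b) with same origin, a.price < b.price, a.id < b.id.
origin groups: Delhi:{3} Fresno:{7} Kyoto:{2,12,20} Macau:{6,19,23}
Ordered by (a.id, b.id); first 3.

2 | 12 ; 2 | 20 ; 6 | 19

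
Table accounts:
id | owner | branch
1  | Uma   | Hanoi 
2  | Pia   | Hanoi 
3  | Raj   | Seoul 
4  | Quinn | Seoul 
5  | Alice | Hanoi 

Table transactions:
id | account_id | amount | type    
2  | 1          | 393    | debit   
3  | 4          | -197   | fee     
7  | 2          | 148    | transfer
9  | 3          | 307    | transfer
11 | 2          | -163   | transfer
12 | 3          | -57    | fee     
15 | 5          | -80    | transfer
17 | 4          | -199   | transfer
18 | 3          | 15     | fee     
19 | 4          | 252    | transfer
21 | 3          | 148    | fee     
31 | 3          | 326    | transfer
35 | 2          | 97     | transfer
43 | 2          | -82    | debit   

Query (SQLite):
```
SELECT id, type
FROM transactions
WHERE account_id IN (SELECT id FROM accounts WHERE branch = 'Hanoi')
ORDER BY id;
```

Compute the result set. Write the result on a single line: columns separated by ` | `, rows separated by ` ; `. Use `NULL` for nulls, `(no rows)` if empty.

2 | debit ; 7 | transfer ; 11 | transfer ; 15 | transfer ; 35 | transfer ; 43 | debit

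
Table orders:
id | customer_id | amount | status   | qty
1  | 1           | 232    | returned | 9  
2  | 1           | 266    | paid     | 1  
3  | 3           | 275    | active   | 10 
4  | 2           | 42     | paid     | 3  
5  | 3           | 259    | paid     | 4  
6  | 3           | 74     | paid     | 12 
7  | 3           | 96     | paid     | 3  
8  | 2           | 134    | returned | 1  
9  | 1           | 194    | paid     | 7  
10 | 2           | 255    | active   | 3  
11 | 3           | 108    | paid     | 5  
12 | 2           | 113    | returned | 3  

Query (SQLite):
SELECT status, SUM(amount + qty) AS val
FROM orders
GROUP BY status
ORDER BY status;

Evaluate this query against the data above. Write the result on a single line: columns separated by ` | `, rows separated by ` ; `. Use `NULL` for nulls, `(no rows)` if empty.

For each row compute amount + qty.
Group by status; take SUM of the expression per group.
  active: ids {3, 10} → SUM(amount + qty)=543
  paid: ids {2, 4, 5, 6, 7, 9, 11} → SUM(amount + qty)=1074
  returned: ids {1, 8, 12} → SUM(amount + qty)=492

active | 543 ; paid | 1074 ; returned | 492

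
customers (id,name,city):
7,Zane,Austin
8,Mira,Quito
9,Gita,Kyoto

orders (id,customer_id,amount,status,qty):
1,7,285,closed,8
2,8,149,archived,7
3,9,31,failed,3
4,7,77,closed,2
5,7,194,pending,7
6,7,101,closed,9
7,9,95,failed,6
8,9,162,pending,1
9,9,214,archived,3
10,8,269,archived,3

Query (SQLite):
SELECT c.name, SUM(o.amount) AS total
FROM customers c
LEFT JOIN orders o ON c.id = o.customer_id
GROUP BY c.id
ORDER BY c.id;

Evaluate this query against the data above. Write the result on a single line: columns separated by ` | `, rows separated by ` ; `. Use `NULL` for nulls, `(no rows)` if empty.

LEFT JOIN keeps every customers row; unmatched ones get NULL for orders columns.
Group by customers.id and compute SUM(o.amount). SUM over an all-NULL group is NULL.
  7: ids {1, 4, 5, 6} → SUM(o.amount)=657
  8: ids {2, 10} → SUM(o.amount)=418
  9: ids {3, 7, 8, 9} → SUM(o.amount)=502

Zane | 657 ; Mira | 418 ; Gita | 502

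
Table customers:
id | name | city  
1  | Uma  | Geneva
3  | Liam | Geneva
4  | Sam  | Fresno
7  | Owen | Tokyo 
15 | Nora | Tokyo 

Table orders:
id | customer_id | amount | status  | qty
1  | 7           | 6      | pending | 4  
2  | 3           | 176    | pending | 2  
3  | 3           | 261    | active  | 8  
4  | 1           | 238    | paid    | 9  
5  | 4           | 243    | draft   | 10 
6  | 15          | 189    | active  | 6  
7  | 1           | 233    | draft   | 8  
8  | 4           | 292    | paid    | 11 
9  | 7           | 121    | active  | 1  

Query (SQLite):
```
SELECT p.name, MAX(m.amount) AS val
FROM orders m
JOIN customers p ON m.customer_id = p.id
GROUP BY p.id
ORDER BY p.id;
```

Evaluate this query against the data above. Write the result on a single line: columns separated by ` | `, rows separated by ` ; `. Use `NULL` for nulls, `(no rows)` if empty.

Join each orders row to its customers via customer_id.
Group joined rows by customers.id; compute MAX(m.amount) per group.
  1: ids {4, 7} → MAX(m.amount)=238
  3: ids {2, 3} → MAX(m.amount)=261
  4: ids {5, 8} → MAX(m.amount)=292
  7: ids {1, 9} → MAX(m.amount)=121
  15: ids {6} → MAX(m.amount)=189

Uma | 238 ; Liam | 261 ; Sam | 292 ; Owen | 121 ; Nora | 189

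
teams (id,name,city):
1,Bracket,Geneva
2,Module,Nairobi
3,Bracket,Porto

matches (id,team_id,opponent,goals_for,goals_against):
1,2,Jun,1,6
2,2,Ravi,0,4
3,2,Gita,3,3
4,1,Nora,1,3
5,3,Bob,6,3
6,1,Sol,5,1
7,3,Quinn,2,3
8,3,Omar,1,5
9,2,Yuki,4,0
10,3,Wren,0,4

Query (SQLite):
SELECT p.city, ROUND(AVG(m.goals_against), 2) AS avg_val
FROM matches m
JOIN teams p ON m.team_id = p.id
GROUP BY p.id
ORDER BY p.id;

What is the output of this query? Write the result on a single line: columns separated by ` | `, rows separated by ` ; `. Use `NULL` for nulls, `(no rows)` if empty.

Geneva | 2 ; Nairobi | 3.25 ; Porto | 3.75

Join each matches row to its teams via team_id.
Group joined rows by teams.id; compute ROUND(AVG(m.goals_against), 2) per group.
  1: ids {4, 6} → ROUND(AVG(m.goals_against), 2)=2
  2: ids {1, 2, 3, 9} → ROUND(AVG(m.goals_against), 2)=3.25
  3: ids {5, 7, 8, 10} → ROUND(AVG(m.goals_against), 2)=3.75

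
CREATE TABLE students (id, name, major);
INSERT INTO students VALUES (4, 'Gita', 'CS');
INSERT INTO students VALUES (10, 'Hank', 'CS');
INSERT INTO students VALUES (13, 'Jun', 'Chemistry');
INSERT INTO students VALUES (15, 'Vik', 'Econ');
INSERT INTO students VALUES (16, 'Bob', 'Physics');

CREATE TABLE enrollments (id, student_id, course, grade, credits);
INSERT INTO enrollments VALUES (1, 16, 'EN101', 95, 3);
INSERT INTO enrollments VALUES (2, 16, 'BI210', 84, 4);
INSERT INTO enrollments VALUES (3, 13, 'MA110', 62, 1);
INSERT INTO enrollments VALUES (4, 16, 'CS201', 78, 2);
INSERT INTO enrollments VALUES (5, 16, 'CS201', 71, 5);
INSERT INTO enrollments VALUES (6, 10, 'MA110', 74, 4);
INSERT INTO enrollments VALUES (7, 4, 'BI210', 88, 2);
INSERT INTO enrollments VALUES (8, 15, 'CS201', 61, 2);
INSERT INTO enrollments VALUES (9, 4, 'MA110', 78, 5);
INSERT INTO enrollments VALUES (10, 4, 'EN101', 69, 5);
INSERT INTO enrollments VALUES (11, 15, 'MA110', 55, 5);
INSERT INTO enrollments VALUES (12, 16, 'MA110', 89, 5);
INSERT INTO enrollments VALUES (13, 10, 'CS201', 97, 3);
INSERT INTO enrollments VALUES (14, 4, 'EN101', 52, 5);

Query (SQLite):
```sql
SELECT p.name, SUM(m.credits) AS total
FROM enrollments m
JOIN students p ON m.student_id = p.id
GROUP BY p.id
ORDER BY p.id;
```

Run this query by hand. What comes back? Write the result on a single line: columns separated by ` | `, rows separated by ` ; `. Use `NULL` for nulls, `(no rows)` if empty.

Gita | 17 ; Hank | 7 ; Jun | 1 ; Vik | 7 ; Bob | 19

Join each enrollments row to its students via student_id.
Group joined rows by students.id; compute SUM(m.credits) per group.
  4: ids {7, 9, 10, 14} → SUM(m.credits)=17
  10: ids {6, 13} → SUM(m.credits)=7
  13: ids {3} → SUM(m.credits)=1
  15: ids {8, 11} → SUM(m.credits)=7
  16: ids {1, 2, 4, 5, 12} → SUM(m.credits)=19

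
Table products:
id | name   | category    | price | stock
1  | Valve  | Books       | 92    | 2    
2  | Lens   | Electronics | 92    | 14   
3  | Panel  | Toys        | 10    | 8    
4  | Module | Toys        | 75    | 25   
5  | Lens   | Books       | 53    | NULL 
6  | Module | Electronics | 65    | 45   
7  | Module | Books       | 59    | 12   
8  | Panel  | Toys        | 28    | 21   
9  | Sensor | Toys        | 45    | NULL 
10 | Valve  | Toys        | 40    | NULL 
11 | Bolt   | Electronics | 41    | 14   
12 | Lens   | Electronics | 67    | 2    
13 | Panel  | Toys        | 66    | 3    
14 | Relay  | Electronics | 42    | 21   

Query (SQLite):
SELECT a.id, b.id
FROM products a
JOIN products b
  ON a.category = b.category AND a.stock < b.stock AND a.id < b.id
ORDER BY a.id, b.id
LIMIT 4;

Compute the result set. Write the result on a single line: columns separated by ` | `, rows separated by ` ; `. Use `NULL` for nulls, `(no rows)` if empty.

Pairs (a,b) with same category, a.stock < b.stock, a.id < b.id.
category groups: Books:{1,5,7} Electronics:{2,6,11,12,14} Toys:{3,4,8,9,10,13}
Ordered by (a.id, b.id); first 4.

1 | 7 ; 2 | 6 ; 2 | 14 ; 3 | 4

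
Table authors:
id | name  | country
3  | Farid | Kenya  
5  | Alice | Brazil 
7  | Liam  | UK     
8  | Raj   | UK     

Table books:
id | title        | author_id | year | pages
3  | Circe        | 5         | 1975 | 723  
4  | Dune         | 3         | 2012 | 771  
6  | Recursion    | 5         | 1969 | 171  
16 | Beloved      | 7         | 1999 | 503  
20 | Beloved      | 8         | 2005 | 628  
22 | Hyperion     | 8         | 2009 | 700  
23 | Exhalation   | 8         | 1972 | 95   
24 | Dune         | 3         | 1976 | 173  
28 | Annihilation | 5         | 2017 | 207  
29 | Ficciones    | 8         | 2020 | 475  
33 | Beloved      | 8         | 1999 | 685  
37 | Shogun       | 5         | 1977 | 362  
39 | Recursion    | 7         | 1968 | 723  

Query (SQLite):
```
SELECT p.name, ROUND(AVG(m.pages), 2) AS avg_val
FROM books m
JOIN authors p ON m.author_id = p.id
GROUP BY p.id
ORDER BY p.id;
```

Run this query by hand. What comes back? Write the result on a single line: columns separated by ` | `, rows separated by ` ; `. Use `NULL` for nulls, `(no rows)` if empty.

Farid | 472 ; Alice | 365.75 ; Liam | 613 ; Raj | 516.6

Join each books row to its authors via author_id.
Group joined rows by authors.id; compute ROUND(AVG(m.pages), 2) per group.
  3: ids {4, 24} → ROUND(AVG(m.pages), 2)=472
  5: ids {3, 6, 28, 37} → ROUND(AVG(m.pages), 2)=365.75
  7: ids {16, 39} → ROUND(AVG(m.pages), 2)=613
  8: ids {20, 22, 23, 29, 33} → ROUND(AVG(m.pages), 2)=516.6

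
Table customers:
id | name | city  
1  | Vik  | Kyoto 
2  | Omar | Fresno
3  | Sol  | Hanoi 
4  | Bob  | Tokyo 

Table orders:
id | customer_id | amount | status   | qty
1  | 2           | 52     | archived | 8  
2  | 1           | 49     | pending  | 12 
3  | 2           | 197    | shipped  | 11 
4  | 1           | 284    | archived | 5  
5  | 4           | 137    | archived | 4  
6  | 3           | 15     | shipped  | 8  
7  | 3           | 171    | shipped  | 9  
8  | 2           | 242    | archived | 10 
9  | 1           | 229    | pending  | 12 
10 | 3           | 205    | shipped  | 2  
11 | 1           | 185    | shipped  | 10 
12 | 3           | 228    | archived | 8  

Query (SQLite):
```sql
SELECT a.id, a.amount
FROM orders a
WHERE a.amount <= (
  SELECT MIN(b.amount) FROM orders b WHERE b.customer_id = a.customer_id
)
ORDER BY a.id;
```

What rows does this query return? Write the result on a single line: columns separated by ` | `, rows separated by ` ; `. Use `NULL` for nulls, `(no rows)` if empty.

1 | 52 ; 2 | 49 ; 5 | 137 ; 6 | 15

For each orders row a, compute MIN(amount) over rows sharing a.customer_id.
Keep row a if a.amount <= that per-group MIN.
  customer_id=1: MIN(amount) = 49
  customer_id=2: MIN(amount) = 52
  customer_id=3: MIN(amount) = 15
  customer_id=4: MIN(amount) = 137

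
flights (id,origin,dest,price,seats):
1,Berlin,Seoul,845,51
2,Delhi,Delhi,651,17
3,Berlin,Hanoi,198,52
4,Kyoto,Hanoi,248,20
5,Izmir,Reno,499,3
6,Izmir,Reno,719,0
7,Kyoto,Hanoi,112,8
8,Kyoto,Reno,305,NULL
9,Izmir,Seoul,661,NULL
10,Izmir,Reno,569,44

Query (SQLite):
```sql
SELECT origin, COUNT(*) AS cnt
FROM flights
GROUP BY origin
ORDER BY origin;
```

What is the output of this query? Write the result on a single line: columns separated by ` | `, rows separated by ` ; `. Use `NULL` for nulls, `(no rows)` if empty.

Berlin | 2 ; Delhi | 1 ; Izmir | 4 ; Kyoto | 3

Partition flights by origin; compute COUNT(*) within each group.
  Berlin: ids {1, 3} → COUNT(*)=2
  Delhi: ids {2} → COUNT(*)=1
  Izmir: ids {5, 6, 9, 10} → COUNT(*)=4
  Kyoto: ids {4, 7, 8} → COUNT(*)=3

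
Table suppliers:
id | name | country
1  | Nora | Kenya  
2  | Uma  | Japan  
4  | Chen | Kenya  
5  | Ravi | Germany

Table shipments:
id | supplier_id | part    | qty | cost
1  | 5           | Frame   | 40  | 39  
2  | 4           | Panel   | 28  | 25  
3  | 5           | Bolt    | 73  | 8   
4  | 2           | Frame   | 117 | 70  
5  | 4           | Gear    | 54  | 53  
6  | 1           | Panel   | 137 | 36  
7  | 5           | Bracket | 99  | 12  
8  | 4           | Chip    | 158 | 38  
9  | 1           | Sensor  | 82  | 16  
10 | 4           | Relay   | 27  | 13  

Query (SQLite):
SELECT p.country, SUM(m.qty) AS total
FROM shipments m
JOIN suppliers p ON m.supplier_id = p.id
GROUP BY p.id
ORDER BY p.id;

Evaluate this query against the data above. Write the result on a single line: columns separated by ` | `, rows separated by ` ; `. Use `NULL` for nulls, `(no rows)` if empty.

Join each shipments row to its suppliers via supplier_id.
Group joined rows by suppliers.id; compute SUM(m.qty) per group.
  1: ids {6, 9} → SUM(m.qty)=219
  2: ids {4} → SUM(m.qty)=117
  4: ids {2, 5, 8, 10} → SUM(m.qty)=267
  5: ids {1, 3, 7} → SUM(m.qty)=212

Kenya | 219 ; Japan | 117 ; Kenya | 267 ; Germany | 212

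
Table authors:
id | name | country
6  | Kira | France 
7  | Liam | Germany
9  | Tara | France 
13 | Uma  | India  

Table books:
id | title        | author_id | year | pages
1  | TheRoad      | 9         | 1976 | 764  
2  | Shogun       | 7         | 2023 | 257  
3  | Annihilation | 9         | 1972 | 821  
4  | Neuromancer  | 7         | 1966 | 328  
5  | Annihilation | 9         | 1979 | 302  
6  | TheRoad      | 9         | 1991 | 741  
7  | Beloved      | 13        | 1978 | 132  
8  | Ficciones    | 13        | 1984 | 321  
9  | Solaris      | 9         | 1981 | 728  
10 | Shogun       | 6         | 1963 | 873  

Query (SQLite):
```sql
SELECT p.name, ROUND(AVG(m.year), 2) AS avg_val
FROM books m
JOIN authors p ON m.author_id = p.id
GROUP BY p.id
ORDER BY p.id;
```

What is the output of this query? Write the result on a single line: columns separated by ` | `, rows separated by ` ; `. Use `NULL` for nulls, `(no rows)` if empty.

Kira | 1963 ; Liam | 1994.5 ; Tara | 1979.8 ; Uma | 1981

Join each books row to its authors via author_id.
Group joined rows by authors.id; compute ROUND(AVG(m.year), 2) per group.
  6: ids {10} → ROUND(AVG(m.year), 2)=1963
  7: ids {2, 4} → ROUND(AVG(m.year), 2)=1994.5
  9: ids {1, 3, 5, 6, 9} → ROUND(AVG(m.year), 2)=1979.8
  13: ids {7, 8} → ROUND(AVG(m.year), 2)=1981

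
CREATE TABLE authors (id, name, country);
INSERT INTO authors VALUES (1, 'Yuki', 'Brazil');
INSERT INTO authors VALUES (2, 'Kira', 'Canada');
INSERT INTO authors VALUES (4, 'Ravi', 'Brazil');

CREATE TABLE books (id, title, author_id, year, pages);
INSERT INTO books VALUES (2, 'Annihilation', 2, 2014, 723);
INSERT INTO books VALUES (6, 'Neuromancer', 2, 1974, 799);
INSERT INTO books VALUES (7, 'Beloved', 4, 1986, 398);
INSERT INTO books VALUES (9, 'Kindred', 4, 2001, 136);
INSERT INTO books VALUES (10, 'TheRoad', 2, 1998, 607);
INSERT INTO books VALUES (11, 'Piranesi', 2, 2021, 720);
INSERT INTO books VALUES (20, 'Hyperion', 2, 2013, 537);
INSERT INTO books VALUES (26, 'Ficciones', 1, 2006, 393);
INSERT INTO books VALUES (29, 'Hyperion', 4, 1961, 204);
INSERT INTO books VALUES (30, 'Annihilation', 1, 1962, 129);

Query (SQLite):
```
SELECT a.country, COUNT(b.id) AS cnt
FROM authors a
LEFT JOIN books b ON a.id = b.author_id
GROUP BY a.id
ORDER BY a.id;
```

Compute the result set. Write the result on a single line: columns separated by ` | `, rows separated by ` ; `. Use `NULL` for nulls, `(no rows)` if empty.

Brazil | 2 ; Canada | 5 ; Brazil | 3

LEFT JOIN keeps every authors row; unmatched ones get NULL for books columns.
Group by authors.id and compute COUNT(b.id). COUNT(col) of an all-NULL group is 0.
  1: ids {26, 30} → COUNT(b.id)=2
  2: ids {2, 6, 10, 11, 20} → COUNT(b.id)=5
  4: ids {7, 9, 29} → COUNT(b.id)=3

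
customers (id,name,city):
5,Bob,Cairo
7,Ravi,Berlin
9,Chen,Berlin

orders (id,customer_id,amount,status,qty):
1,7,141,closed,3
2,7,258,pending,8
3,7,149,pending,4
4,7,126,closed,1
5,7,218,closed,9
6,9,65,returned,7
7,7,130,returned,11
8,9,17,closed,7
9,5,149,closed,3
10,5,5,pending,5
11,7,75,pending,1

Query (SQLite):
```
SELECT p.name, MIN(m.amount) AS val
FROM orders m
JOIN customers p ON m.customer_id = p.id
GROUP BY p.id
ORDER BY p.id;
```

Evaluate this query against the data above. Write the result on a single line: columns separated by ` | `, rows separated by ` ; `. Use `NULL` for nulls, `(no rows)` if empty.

Bob | 5 ; Ravi | 75 ; Chen | 17

Join each orders row to its customers via customer_id.
Group joined rows by customers.id; compute MIN(m.amount) per group.
  5: ids {9, 10} → MIN(m.amount)=5
  7: ids {1, 2, 3, 4, 5, 7, 11} → MIN(m.amount)=75
  9: ids {6, 8} → MIN(m.amount)=17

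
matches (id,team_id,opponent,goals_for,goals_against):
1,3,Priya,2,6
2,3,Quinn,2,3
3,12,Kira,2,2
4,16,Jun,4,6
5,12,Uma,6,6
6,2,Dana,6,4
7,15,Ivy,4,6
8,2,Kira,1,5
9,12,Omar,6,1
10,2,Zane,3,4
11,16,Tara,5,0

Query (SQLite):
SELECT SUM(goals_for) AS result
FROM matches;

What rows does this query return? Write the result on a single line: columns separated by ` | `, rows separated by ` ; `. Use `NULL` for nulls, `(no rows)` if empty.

41

All goals_for values: [2, 2, 2, 4, 6, 6, 4, 1, 6, 3, 5].
SUM of non-NULL values = 41.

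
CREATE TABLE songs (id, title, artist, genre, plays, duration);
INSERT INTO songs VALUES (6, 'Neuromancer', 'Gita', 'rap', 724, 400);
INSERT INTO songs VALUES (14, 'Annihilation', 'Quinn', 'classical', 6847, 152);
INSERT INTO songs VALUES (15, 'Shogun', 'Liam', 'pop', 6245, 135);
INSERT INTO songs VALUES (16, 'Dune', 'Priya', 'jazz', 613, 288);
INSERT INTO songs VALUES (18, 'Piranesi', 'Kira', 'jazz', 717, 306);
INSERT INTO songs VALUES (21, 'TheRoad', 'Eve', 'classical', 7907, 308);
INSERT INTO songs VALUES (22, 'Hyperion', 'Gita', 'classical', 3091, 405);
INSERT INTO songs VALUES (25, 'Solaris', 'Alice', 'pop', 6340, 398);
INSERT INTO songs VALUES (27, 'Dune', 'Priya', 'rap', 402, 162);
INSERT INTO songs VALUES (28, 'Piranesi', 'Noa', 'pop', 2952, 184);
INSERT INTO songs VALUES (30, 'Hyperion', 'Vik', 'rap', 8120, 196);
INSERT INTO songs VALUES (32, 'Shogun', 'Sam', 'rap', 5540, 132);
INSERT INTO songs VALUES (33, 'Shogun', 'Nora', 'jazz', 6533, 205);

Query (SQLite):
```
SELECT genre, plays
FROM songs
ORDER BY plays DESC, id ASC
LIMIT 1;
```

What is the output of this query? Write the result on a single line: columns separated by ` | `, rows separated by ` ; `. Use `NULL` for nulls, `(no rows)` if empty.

rap | 8120

Sort by plays desc, tiebreak id asc: (8120, id=30), (7907, id=21), (6847, id=14), (6533, id=33) …. Take first 1.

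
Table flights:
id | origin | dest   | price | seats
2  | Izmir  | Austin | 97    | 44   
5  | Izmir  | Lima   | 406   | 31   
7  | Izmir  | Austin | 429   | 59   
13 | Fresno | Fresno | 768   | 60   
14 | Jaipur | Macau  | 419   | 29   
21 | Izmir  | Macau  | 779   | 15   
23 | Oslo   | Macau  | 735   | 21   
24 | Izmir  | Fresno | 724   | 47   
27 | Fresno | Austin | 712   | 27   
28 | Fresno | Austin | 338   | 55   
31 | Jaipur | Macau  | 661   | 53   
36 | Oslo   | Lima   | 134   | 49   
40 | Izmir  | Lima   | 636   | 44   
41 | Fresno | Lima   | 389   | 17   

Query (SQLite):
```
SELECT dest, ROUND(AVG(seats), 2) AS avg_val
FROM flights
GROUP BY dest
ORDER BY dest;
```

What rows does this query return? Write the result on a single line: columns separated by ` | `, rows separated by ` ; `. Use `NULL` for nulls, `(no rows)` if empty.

Austin | 46.25 ; Fresno | 53.5 ; Lima | 35.25 ; Macau | 29.5

Partition flights by dest; compute ROUND(AVG(seats), 2) within each group.
  Austin: ids {2, 7, 27, 28} → ROUND(AVG(seats), 2)=46.25
  Fresno: ids {13, 24} → ROUND(AVG(seats), 2)=53.5
  Lima: ids {5, 36, 40, 41} → ROUND(AVG(seats), 2)=35.25
  Macau: ids {14, 21, 23, 31} → ROUND(AVG(seats), 2)=29.5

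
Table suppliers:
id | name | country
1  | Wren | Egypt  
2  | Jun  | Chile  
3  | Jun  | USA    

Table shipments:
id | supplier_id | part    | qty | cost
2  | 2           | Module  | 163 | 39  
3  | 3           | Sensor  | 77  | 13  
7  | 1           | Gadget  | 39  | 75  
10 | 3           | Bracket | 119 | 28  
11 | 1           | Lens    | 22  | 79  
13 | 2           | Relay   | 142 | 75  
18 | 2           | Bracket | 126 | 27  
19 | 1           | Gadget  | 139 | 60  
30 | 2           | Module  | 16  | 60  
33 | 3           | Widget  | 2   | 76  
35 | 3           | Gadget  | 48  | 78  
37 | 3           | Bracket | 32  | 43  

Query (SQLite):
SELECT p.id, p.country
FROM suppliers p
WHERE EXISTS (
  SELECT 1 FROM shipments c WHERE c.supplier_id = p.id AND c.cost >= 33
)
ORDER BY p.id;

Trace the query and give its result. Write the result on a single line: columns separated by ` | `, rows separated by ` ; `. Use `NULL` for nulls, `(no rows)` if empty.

1 | Egypt ; 2 | Chile ; 3 | USA

For each suppliers row, check whether any shipments with matching supplier_id has cost >= 33.
Keep rows where that is true.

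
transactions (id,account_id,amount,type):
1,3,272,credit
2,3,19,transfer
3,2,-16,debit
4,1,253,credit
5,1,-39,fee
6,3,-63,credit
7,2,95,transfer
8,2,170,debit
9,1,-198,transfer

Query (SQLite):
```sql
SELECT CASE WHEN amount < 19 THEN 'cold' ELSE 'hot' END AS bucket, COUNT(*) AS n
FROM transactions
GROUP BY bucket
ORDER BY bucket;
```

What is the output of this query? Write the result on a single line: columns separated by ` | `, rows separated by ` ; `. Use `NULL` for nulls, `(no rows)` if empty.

cold | 4 ; hot | 5

Bucket rows by amount < 19 → 'cold' else 'hot'; count each bucket.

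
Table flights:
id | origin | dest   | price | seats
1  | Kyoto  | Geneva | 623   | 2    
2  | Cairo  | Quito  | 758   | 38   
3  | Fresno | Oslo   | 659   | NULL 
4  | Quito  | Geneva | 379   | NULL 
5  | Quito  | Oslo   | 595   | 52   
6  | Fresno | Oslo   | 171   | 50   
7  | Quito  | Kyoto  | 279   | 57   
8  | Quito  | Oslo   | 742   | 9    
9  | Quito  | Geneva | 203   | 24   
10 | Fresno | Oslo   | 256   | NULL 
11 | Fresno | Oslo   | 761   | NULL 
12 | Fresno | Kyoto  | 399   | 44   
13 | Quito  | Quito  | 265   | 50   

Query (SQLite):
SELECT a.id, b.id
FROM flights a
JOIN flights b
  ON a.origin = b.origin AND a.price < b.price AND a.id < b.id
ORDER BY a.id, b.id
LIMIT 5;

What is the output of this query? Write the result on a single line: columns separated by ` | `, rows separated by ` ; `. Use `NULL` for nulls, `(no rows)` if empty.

3 | 11 ; 4 | 5 ; 4 | 8 ; 5 | 8 ; 6 | 10

Pairs (a,b) with same origin, a.price < b.price, a.id < b.id.
origin groups: Cairo:{2} Fresno:{3,6,10,11,12} Kyoto:{1} Quito:{4,5,7,8,9,13}
Ordered by (a.id, b.id); first 5.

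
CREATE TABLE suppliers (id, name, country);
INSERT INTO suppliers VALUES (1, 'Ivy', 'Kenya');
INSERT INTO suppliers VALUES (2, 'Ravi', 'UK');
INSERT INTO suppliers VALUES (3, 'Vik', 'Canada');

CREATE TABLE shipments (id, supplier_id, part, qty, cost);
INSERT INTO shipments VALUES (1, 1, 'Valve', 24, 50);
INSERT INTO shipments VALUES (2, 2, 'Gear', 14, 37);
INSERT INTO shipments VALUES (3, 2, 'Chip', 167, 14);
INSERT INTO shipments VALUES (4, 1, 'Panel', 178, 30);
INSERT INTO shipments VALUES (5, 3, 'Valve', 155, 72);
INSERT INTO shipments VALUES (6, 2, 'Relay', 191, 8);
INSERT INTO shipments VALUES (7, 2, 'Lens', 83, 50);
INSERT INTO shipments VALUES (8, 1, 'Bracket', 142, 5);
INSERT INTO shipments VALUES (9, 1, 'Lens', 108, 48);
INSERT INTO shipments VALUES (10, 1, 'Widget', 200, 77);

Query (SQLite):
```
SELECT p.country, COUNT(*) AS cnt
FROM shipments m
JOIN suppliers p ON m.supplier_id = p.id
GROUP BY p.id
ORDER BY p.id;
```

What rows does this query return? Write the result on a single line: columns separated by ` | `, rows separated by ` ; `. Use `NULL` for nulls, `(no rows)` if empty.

Kenya | 5 ; UK | 4 ; Canada | 1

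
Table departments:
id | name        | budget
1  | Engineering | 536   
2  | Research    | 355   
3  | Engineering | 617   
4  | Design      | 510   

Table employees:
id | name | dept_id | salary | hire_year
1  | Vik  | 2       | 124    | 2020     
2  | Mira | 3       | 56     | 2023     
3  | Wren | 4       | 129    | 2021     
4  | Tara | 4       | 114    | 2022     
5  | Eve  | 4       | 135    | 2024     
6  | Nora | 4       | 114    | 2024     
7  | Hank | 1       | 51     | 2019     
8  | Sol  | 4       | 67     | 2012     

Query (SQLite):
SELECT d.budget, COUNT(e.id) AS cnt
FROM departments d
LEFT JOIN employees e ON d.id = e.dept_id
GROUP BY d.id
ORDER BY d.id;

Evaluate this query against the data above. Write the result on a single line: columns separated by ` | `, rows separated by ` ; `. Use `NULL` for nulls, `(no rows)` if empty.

LEFT JOIN keeps every departments row; unmatched ones get NULL for employees columns.
Group by departments.id and compute COUNT(e.id). COUNT(col) of an all-NULL group is 0.
  1: ids {7} → COUNT(e.id)=1
  2: ids {1} → COUNT(e.id)=1
  3: ids {2} → COUNT(e.id)=1
  4: ids {3, 4, 5, 6, 8} → COUNT(e.id)=5

536 | 1 ; 355 | 1 ; 617 | 1 ; 510 | 5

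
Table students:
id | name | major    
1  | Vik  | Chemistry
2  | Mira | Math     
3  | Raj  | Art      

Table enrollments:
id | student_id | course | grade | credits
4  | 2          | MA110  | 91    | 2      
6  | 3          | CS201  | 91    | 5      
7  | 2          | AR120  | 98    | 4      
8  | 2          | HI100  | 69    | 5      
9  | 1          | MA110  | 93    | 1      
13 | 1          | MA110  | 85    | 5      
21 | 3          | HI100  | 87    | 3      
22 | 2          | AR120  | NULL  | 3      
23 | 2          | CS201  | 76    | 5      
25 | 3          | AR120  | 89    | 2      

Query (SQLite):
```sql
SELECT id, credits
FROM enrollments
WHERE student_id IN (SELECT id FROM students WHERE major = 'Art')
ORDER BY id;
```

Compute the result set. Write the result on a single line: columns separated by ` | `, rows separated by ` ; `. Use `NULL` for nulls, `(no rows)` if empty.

6 | 5 ; 21 | 3 ; 25 | 2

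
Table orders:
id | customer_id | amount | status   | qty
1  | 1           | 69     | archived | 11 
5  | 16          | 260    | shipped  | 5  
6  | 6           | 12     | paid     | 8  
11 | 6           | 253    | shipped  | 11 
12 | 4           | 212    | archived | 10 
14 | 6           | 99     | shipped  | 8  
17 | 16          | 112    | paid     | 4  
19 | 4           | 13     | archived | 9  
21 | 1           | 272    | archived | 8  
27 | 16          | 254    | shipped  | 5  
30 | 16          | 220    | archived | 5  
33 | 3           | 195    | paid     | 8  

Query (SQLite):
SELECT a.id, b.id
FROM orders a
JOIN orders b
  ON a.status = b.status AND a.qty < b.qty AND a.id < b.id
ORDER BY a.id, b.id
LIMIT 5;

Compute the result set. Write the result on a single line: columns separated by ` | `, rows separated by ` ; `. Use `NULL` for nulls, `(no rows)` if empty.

5 | 11 ; 5 | 14 ; 17 | 33

Pairs (a,b) with same status, a.qty < b.qty, a.id < b.id.
status groups: archived:{1,12,19,21,30} paid:{6,17,33} shipped:{5,11,14,27}
Ordered by (a.id, b.id); first 5.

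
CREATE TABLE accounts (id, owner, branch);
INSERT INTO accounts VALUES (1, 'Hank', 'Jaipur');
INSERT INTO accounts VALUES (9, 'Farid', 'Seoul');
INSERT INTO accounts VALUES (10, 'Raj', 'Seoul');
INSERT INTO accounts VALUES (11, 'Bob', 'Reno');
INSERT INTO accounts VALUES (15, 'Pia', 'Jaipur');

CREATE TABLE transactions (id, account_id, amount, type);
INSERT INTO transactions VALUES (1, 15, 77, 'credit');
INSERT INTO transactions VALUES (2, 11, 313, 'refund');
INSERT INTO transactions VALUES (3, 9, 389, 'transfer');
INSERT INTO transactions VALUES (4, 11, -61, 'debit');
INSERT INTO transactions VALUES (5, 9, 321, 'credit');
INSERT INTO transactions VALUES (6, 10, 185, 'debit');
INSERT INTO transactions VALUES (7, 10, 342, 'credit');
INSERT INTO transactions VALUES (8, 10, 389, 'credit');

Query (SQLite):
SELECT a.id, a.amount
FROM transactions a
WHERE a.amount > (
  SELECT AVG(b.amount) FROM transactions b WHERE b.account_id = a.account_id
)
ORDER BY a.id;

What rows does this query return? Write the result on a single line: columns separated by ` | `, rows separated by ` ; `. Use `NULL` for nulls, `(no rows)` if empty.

For each transactions row a, compute AVG(amount) over rows sharing a.account_id.
Keep row a if a.amount > that per-group AVG.
  account_id=9: AVG(amount) = 355.0
  account_id=10: AVG(amount) = 305.333333
  account_id=11: AVG(amount) = 126.0
  account_id=15: AVG(amount) = 77.0

2 | 313 ; 3 | 389 ; 7 | 342 ; 8 | 389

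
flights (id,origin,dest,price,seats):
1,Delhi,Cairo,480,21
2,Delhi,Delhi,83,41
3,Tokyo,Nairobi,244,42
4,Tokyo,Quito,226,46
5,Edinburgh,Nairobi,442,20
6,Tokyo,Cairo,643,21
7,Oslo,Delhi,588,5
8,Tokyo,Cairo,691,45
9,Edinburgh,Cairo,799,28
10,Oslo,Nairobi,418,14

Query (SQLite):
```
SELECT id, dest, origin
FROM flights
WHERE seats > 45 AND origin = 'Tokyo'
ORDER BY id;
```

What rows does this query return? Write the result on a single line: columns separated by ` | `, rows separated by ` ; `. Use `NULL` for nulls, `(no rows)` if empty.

4 | Quito | Tokyo

seats > 45: ids {4}
origin = 'Tokyo': ids {3, 4, 6, 8}
Combine with AND.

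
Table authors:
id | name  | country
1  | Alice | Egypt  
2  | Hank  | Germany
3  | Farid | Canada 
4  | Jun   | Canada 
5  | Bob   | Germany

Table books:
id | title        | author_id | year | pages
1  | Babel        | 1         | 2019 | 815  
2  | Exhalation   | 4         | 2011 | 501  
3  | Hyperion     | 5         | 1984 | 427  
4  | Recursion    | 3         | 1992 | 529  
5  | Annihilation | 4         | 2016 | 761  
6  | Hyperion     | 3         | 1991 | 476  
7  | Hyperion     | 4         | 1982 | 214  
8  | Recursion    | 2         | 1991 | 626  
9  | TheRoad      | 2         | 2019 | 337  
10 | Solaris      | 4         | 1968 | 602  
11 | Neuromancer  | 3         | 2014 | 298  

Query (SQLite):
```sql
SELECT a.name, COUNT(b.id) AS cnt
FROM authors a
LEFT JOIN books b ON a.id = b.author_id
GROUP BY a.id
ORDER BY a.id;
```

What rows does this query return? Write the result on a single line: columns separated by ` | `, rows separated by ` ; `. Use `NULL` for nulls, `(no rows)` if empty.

Alice | 1 ; Hank | 2 ; Farid | 3 ; Jun | 4 ; Bob | 1

LEFT JOIN keeps every authors row; unmatched ones get NULL for books columns.
Group by authors.id and compute COUNT(b.id). COUNT(col) of an all-NULL group is 0.
  1: ids {1} → COUNT(b.id)=1
  2: ids {8, 9} → COUNT(b.id)=2
  3: ids {4, 6, 11} → COUNT(b.id)=3
  4: ids {2, 5, 7, 10} → COUNT(b.id)=4
  5: ids {3} → COUNT(b.id)=1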